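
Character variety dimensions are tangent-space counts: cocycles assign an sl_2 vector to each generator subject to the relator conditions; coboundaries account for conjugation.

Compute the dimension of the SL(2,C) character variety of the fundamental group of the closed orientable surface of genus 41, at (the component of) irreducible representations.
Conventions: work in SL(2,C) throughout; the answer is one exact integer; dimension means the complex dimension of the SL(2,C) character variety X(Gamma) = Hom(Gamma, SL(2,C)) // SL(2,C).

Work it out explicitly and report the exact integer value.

Gamma = pi_1(Sigma_41) = < a_1, b_1, ..., a_41, b_41 | prod [a_i, b_i] > has 2g = 82 generators and 1 relator.
Unconstrained cocycle data is one sl_2 vector per generator (246 dimensions), cut by the relator condition d_2(z) = 0.
At an irreducible rho, H^2 = coker(d_2) vanishes (Poincare duality: H^2 is dual to H^0 = invariants = 0), so d_2 is surjective onto sl_2 and dim Z^1 = 246 - 3 = 243.
As always at irreducible rho, dim B^1 = 3.
dim X = dim H^1 = 243 - 3 = 240.

240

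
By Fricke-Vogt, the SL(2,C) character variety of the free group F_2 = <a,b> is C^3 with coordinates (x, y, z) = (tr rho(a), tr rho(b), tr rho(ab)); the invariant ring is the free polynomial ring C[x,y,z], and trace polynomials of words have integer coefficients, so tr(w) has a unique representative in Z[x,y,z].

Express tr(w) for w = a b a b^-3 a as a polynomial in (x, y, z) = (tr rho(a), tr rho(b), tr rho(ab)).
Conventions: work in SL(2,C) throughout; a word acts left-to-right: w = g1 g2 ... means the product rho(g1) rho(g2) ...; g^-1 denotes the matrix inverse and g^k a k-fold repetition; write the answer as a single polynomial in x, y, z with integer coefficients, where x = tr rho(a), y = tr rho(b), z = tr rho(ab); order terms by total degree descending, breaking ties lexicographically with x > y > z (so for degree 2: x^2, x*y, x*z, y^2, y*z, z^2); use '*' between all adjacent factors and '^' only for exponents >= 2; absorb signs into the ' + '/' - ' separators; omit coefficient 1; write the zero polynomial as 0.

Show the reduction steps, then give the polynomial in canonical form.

x^2*y^3*z - x*y^4 - x*y^2*z^2 - 2*x^2*y*z + 3*x*y^2 + x*z^2 + y*z - x

apply: tr(b a^2) = tr(a)*tr(b a) - tr(b)  (reduce the a square) = x*z - y
apply: tr(a^2 b a) = tr(a)*tr(b a^2) - tr(b a)  (reduce the a square) = x^2*z - x*y - z
use: tr(b a b a) = tr(b a)*tr(b a) - tr(1)  (split on b) = z^2 - 2
use: tr(b a b) = tr(b)*tr(a b) - tr(a)  (reduce the b square) = y*z - x
tr(a^2 b a b) = tr(a)*tr(b a b a) - tr(b a b)  (reduce the a square) = x*z^2 - y*z - x
tr(b^-1 a^2 b a) = tr(a^2 b a)*tr(b) - tr(a^2 b a b)  (eliminate b^-1) = x^2*y*z - x*y^2 - x*z^2 + x
use: tr(b^-1 a^2 b a b^-1) = tr(b^-1 a^2 b a)*tr(b) - tr(b^-1 a^2 b a b)  (eliminate b^-1) = x^2*y^2*z - x*y^3 - x*y*z^2 - x^2*z + 2*x*y + z
use: tr(a b a b^-3 a) = tr(b^-1 a^2 b a b^-1)*tr(b) - tr(b^-1 a^2 b a)  (eliminate b^-1) = x^2*y^3*z - x*y^4 - x*y^2*z^2 - 2*x^2*y*z + 3*x*y^2 + x*z^2 + y*z - x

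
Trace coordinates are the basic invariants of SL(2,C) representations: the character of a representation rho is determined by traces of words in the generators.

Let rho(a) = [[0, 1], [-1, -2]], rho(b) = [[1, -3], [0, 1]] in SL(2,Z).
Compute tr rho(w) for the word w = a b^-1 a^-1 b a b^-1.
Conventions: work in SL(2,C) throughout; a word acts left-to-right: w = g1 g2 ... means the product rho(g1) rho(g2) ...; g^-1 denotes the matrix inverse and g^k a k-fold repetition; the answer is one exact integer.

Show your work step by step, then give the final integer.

rho(a) = [[0, 1], [-1, -2]]
... * rho(b^-1) = [[1, 3], [0, 1]]  ->  [[0, 1], [-1, -5]]
... * rho(a^-1) = [[-2, -1], [1, 0]]  ->  [[1, 0], [-3, 1]]
... * rho(b) = [[1, -3], [0, 1]]  ->  [[1, -3], [-3, 10]]
... * rho(a) = [[0, 1], [-1, -2]]  ->  [[3, 7], [-10, -23]]
... * rho(b^-1) = [[1, 3], [0, 1]]  ->  [[3, 16], [-10, -53]]
tr = 3 + -53 = -50

-50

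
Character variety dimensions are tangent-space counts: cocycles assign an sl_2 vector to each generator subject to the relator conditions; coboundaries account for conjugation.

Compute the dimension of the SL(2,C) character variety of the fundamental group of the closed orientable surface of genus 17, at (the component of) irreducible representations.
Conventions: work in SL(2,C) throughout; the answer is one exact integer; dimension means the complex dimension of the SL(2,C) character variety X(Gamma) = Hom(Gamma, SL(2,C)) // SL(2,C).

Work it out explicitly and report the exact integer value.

96

pi_1 of the closed genus-17 surface has 34 generators bound by the single product-of-commutators relator.
Before the relator condition, cocycle space has dim 3*34 = 102.
At an irreducible rho, H^2 = coker(d_2) vanishes (Poincare duality: H^2 is dual to H^0 = invariants = 0), so d_2 is surjective onto sl_2 and dim Z^1 = 102 - 3 = 99.
Coboundaries contribute dim B^1 = 3 (injective at irreducible rho).
Hence dim X = 99 - 3 = 96.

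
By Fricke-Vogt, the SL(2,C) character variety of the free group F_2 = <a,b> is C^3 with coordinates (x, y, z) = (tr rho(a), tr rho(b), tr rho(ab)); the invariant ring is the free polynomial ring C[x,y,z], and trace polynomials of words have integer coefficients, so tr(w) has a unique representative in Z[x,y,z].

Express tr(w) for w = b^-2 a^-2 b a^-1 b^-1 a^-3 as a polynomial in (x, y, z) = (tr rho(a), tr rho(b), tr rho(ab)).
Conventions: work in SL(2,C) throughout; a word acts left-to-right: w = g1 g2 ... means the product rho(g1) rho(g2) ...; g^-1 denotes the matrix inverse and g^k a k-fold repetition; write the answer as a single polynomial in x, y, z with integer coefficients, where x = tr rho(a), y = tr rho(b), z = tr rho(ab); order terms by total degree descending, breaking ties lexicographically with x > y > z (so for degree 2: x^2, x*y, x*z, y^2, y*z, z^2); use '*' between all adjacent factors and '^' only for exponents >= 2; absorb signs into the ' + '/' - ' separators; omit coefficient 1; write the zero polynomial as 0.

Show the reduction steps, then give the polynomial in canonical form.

trace(b a^-1) = trace(b)*trace(a) - trace(b a) = x*y - z
so trace(a^-1 b a^-1) = trace(b a^-1)*trace(a) - trace(b) = x^2*y - x*z - y
reduce: trace(b^2) = trace(b)*trace(b) - trace(1) = y^2 - 2
trace(b^2 a) = trace(b)*trace(a b) - trace(a) = y*z - x
trace(b a^-1 b) = trace(b^2)*trace(a) - trace(b^2 a) = x*y^2 - y*z - x
trace(b a b a) = trace(b a)*trace(b a) - trace(1) = z^2 - 2
so trace(b a^-1 b a) = trace(b a b)*trace(a) - trace(b a b a) = x*y*z - x^2 - z^2 + 2
trace(a^-1 b a^-1 b) = trace(b a^-1 b)*trace(a) - trace(b a^-1 b a) = x^2*y^2 - 2*x*y*z + z^2 - 2
so trace(a^-1 b a^-1 b^-1) = trace(a^-1 b a^-1)*trace(b) - trace(a^-1 b a^-1 b) = x*y*z - y^2 - z^2 + 2
so trace(a^-1 b a^-1 b^-1 a^-1) = trace(a^-1 b a^-1 b^-1)*trace(a) - trace(a^-1 b a^-1 b^-1 a) = x^2*y*z - x*y^2 - x*z^2 + x
reduce: trace(a^-1 b a^-1 b a^-1) = trace(b a^-1 b a^-1)*trace(a) - trace(b a^-1 b) = x^3*y^2 - 2*x^2*y*z - x*y^2 + x*z^2 + y*z - x
reduce: trace(b^3) = trace(b)*trace(b^2) - trace(b) = y^3 - 3*y
reduce: trace(b^3 a) = trace(b)*trace(b a b) - trace(b a) = y^2*z - x*y - z
reduce: trace(b a^-1 b^2) = trace(b^3)*trace(a) - trace(b^3 a) = x*y^3 - y^2*z - 2*x*y + z
reduce: trace(a b a) = trace(a)*trace(b a) - trace(b) = x*z - y
trace(b^2 a b a) = trace(b)*trace(a b a b) - trace(a b a) = y*z^2 - x*z - y
reduce: trace(b a^-1 b^2 a) = trace(b^2 a b)*trace(a) - trace(b^2 a b a) = x*y^2*z - x^2*y - y*z^2 + y
trace(b a^-1 b a^-1 b) = trace(b a^-1 b^2)*trace(a) - trace(b a^-1 b^2 a) = x^2*y^3 - 2*x*y^2*z - x^2*y + y*z^2 + x*z - y
trace(b a b a b a) = trace(b a b a)*trace(b a) - trace(a b) = z^3 - 3*z
trace(b a b a^-1 b a) = trace(b a b a b)*trace(a) - trace(b a b a b a) = x*y*z^2 - x^2*z - z^3 - x*y + 3*z
trace(b a^-1 b a^-1 b a) = trace(b a b a^-1 b)*trace(a) - trace(b a b a^-1 b a) = x^2*y^2*z - x^3*y - 2*x*y*z^2 + x^2*z + z^3 + 2*x*y - 3*z
reduce: trace(a^-1 b a^-1 b a^-1 b) = trace(b a^-1 b a^-1 b)*trace(a) - trace(b a^-1 b a^-1 b a) = x^3*y^3 - 3*x^2*y^2*z + 3*x*y*z^2 - z^3 - 3*x*y + 3*z
so trace(a^-1 b a^-1 b^-1 a^-1 b) = trace(a^-1 b a^-1 b a^-1)*trace(b) - trace(a^-1 b a^-1 b a^-1 b) = x^2*y^2*z - x*y^3 - 2*x*y*z^2 + y^2*z + z^3 + 2*x*y - 3*z
trace(b^-1 a^-1 b a^-1 b^-1 a^-1) = trace(a^-1 b a^-1 b^-1 a^-1)*trace(b) - trace(a^-1 b a^-1 b^-1 a^-1 b) = x*y*z^2 - y^2*z - z^3 - x*y + 3*z
trace(b^-2 a^-1 b a^-1 b^-1 a^-1) = trace(b^-1 a^-1 b a^-1 b^-1 a^-1)*trace(b) - trace(b^-1 a^-1 b a^-1 b^-1 a^-1 b) = x*y^2*z^2 - x^2*y*z - y^3*z - y*z^3 + x*z^2 + 3*y*z - x
reduce: trace(b^-1 a b a b^-1) = trace(a b a b^-1)*trace(b) - trace(a b a) = x*y^2*z - y^3 - y*z^2 - x*z + 3*y
trace(b^-3 a b a) = trace(b^-1 a b a b^-1)*trace(b) - trace(b^-1 a b a) = x*y^3*z - y^4 - y^2*z^2 - 2*x*y*z + 4*y^2 + z^2 - 2
so trace(b a^-1 b^-3 a) = trace(b^-3 a b)*trace(a) - trace(b^-3 a b a) = -x*y^3*z + x^2*y^2 + y^4 + y^2*z^2 + x*y*z - x^2 - 4*y^2 - z^2 + 2
so trace(b^-2 a^-1 b a^-1 b^-1) = trace(b a^-1 b^-3)*trace(a) - trace(b a^-1 b^-3 a) = x*y^3*z - x^2*y^2 - y^4 - y^2*z^2 + 4*y^2 + z^2 - 2
reduce: trace(b a^-1 b^-1 a^-2 b^-2 a^-1) = trace(b^-2 a^-1 b a^-1 b^-1 a^-1)*trace(a) - trace(b^-2 a^-1 b a^-1 b^-1) = x^2*y^2*z^2 - x^3*y*z - 2*x*y^3*z - x*y*z^3 + x^2*y^2 + x^2*z^2 + y^4 + y^2*z^2 + 3*x*y*z - x^2 - 4*y^2 - z^2 + 2
trace(a^-2 b^-1 a^-1) = trace(a^-2 b^-1)*trace(a) - trace(a^-2 b^-1 a) = x^2*z - x*y - z
reduce: trace(a^-2 b^-1 a^-1 b) = trace(a^-1 b^-1 a^-1 b)*trace(a) - trace(a^-1 b^-1 a^-1 b a) = x^2*y*z - x*y^2 - x*z^2 + x
trace(a^-1 b^-1 a^-2 b^-1) = trace(a^-2 b^-1 a^-1)*trace(b) - trace(a^-2 b^-1 a^-1 b) = x*z^2 - y*z - x
trace(a^-2 b^-2 a^-2 b a^-1 b^-1) = trace(b a^-1 b^-1 a^-2 b^-2 a^-1)*trace(a) - trace(b a^-1 b^-1 a^-2 b^-2) = x^3*y^2*z^2 - x^4*y*z - 2*x^2*y^3*z - x^2*y*z^3 + x^3*y^2 + x^3*z^2 + x*y^4 + x*y^2*z^2 + 3*x^2*y*z - x^3 - 4*x*y^2 - 2*x*z^2 + y*z + 3*x
trace(b^-2 a^-2 b a^-1 b^-1) = trace(a^-1 b a^-1 b^-3)*trace(a) - trace(a^-1 b a^-1 b^-3 a) = x^2*y^3*z - x^3*y^2 - x*y^4 - x*y^2*z^2 + 4*x*y^2 + x*z^2 - y*z - x
reduce: trace(a^2) = trace(a)*trace(a) - trace(1) = x^2 - 2
so trace(b a^2 b^-1 a^-1) = trace(b a^2 b^-1)*trace(a) - trace(b a^2 b^-1 a) = -x^2*y*z + x^3 + x*y^2 + x*z^2 - 3*x
so trace(a^-2 b a^2 b^-1) = trace(b a^2 b^-1 a^-1)*trace(a) - trace(b a^2 b^-1) = -x^3*y*z + x^4 + x^2*y^2 + x^2*z^2 - 4*x^2 + 2
reduce: trace(a b^-2 a^-2 b a) = trace(a^-2 b a^2 b^-1)*trace(b) - trace(a^-2 b a^2) = -x^3*y^2*z + x^4*y + x^2*y^3 + x^2*y*z^2 - 4*x^2*y + y
so trace(a^-2 b a b a b) = trace(a^-1 b a b a b)*trace(a) - trace(a^-1 b a b a b a) = x^2*y*z^2 - x^3*z - x*z^3 - x^2*y - y*z^2 + 4*x*z + y
so trace(a^-2 b a b a b^-1) = trace(a^-2 b a b a)*trace(b) - trace(a^-2 b a b a b) = -x^2*y*z^2 + x^3*z + x*y^2*z + x*z^3 - 4*x*z + y
trace(a b^-2 a^-2 b a b) = trace(a^-2 b a b a b^-1)*trace(b) - trace(a^-2 b a b a) = -x^2*y^2*z^2 + x^3*y*z + x*y^3*z + x*y*z^3 - 5*x*y*z + x^2 + y^2 + z^2 - 2
so trace(b^-1 a b^-2 a^-2 b a) = trace(a b^-2 a^-2 b a)*trace(b) - trace(a b^-2 a^-2 b a b) = -x^3*y^3*z + x^4*y^2 + x^2*y^4 + 2*x^2*y^2*z^2 - x^3*y*z - x*y^3*z - x*y*z^3 - 4*x^2*y^2 + 5*x*y*z - x^2 - z^2 + 2
trace(b^-2 a^-2 b a^-1 b^-1 a) = trace(b^-1 a b^-2 a^-2 b)*trace(a) - trace(b^-1 a b^-2 a^-2 b a) = x^3*y^3*z - x^4*y^2 - x^2*y^4 - 2*x^2*y^2*z^2 + x^3*y*z + x*y^3*z + x*y*z^3 + 4*x^2*y^2 - 4*x*y*z + z^2 - 2
so trace(a^-1 b^-2 a^-2 b a^-1 b^-1) = trace(b^-2 a^-2 b a^-1 b^-1)*trace(a) - trace(b^-2 a^-2 b a^-1 b^-1 a) = x^2*y^2*z^2 - x^3*y*z - x*y^3*z - x*y*z^3 + x^2*z^2 + 3*x*y*z - x^2 - z^2 + 2
trace(b^-2 a^-2 b a^-1 b^-1 a^-3) = trace(a^-2 b^-2 a^-2 b a^-1 b^-1)*trace(a) - trace(a^-2 b^-2 a^-2 b a^-1 b^-1 a) = x^4*y^2*z^2 - x^5*y*z - 2*x^3*y^3*z - x^3*y*z^3 + x^4*y^2 + x^4*z^2 + x^2*y^4 + 4*x^3*y*z + x*y^3*z + x*y*z^3 - x^4 - 4*x^2*y^2 - 3*x^2*z^2 - 2*x*y*z + 4*x^2 + z^2 - 2

x^4*y^2*z^2 - x^5*y*z - 2*x^3*y^3*z - x^3*y*z^3 + x^4*y^2 + x^4*z^2 + x^2*y^4 + 4*x^3*y*z + x*y^3*z + x*y*z^3 - x^4 - 4*x^2*y^2 - 3*x^2*z^2 - 2*x*y*z + 4*x^2 + z^2 - 2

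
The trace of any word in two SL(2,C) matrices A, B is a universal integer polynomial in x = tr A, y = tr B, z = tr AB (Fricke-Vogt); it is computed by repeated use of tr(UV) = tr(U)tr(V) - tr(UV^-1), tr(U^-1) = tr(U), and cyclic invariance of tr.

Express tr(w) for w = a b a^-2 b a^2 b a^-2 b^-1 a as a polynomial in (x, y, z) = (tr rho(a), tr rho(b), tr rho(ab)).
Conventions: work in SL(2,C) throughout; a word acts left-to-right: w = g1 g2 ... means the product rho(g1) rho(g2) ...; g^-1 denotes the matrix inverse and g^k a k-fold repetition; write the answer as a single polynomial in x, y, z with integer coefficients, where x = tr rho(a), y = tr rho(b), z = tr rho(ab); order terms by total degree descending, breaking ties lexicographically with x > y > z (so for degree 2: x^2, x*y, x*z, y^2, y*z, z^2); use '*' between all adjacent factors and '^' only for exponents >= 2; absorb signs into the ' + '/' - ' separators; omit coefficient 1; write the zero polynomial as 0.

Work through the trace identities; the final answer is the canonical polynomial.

-x^6*y^2*z^2 + 2*x^7*y*z + 2*x^5*y^3*z + 2*x^5*y*z^3 - x^8 - 2*x^6*y^2 - 2*x^6*z^2 - x^4*y^4 - 2*x^4*y^2*z^2 - x^4*z^4 - 8*x^5*y*z - x^3*y^3*z + 8*x^6 + 9*x^4*y^2 + 8*x^4*z^2 + x^2*y^4 + x^2*y^2*z^2 + 4*x^3*y*z - 20*x^4 - 8*x^2*y^2 - 4*x^2*z^2 + 16*x^2 + y^2 - 2

trace(a b a) = trace(a)*trace(b a) - trace(b) = x*z - y
trace(a b a^2) = trace(a)*trace(a b a) - trace(a b) = x^2*z - x*y - z
trace(a^4 b) = trace(a)*trace(a b a^2) - trace(a b a) = x^3*z - x^2*y - 2*x*z + y
trace(a^2) = trace(a)*trace(a) - trace(1) = x^2 - 2
trace(a^3) = trace(a)*trace(a^2) - trace(a) = x^3 - 3*x
trace(a^4) = trace(a)*trace(a^3) - trace(a^2) = x^4 - 4*x^2 + 2
trace(a^2 b^2 a^2) = trace(b)*trace(a^4 b) - trace(a^4) = x^3*y*z - x^4 - x^2*y^2 - 2*x*y*z + 4*x^2 + y^2 - 2
trace(b a b a) = trace(a b)*trace(a b) - trace(1)   [split at repeated a] = z^2 - 2
trace(b a b) = trace(b)*trace(a b) - trace(a) = y*z - x
trace(b a b a^2) = trace(a)*trace(b a b a) - trace(b a b) = x*z^2 - y*z - x
trace(a b a^3 b) = trace(a)*trace(b a b a^2) - trace(b a b a) = x^2*z^2 - x*y*z - x^2 - z^2 + 2
trace(b a^3 b^2 a) = trace(b)*trace(a b a^3 b) - trace(a b a^3) = x^2*y*z^2 - x^3*z - x*y^2*z - y*z^2 + 2*x*z + y
trace(b^2) = trace(b)*trace(b) - trace(1) = y^2 - 2
trace(b a^2 b) = trace(a)*trace(b^2 a) - trace(b^2) = x*y*z - x^2 - y^2 + 2
trace(a b^3 a) = trace(b)*trace(b a^2 b) - trace(b a^2) = x*y^2*z - x^2*y - y^3 - x*z + 3*y
trace(a b^3) = trace(b)*trace(a b^2) - trace(a b) = y^2*z - x*y - z
trace(b a^3 b^2) = trace(a)*trace(a b^3 a) - trace(a b^3) = x^2*y^2*z - x^3*y - x*y^3 - x^2*z - y^2*z + 4*x*y + z
trace(a^2 b^2 a^2 b a) = trace(a)*trace(b a^3 b^2 a) - trace(b a^3 b^2) = x^3*y*z^2 - x^4*z - 2*x^2*y^2*z + x^3*y + x*y^3 - x*y*z^2 + 3*x^2*z + y^2*z - 3*x*y - z
trace(b a b a b a) = trace(a b a b)*trace(a b) - trace(b a)   [split at repeated a] = z^3 - 3*z
trace(b a b a b) = trace(b)*trace(a b a b) - trace(a b a) = y*z^2 - x*z - y
trace(a^2 b a b a b) = trace(a)*trace(b a b a b a) - trace(b a b a b) = x*z^3 - y*z^2 - 2*x*z + y
trace(b^2 a^2 b a b a) = trace(b)*trace(a^2 b a b a b) - trace(a^2 b a b a) = x*y*z^3 - x^2*z^2 - y^2*z^2 - x*y*z + x^2 + y^2 + z^2 - 2
trace(a^2 b a b^2) = trace(b)*trace(a^2 b a b) - trace(a^2 b a) = x*y*z^2 - x^2*z - y^2*z + z
trace(b^2 a^2 b a b) = trace(b)*trace(a^2 b a b^2) - trace(a^2 b a b) = x*y^2*z^2 - x^2*y*z - y^3*z - x*z^2 + 2*y*z + x
trace(a^2 b^2 a^2 b a b) = trace(a)*trace(b^2 a^2 b a b a) - trace(b^2 a^2 b a b) = x^2*y*z^3 - x^3*z^2 - 2*x*y^2*z^2 + y^3*z + x^3 + x*y^2 + 2*x*z^2 - 2*y*z - 3*x
trace(b^-1 a^2 b^2 a^2 b a) = trace(a^2 b^2 a^2 b a)*trace(b) - trace(a^2 b^2 a^2 b a b) = x^3*y^2*z^2 - x^4*y*z - 2*x^2*y^3*z - x^2*y*z^3 + x^3*y^2 + x^3*z^2 + x*y^4 + x*y^2*z^2 + 3*x^2*y*z - x^3 - 4*x*y^2 - 2*x*z^2 + y*z + 3*x
trace(b a^2 b a^-1 b^-1 a^2 b) = trace(b^-1 a^2 b^2 a^2 b)*trace(a) - trace(b^-1 a^2 b^2 a^2 b a) = -x^3*y^2*z^2 + 2*x^4*y*z + 2*x^2*y^3*z + x^2*y*z^3 - x^5 - 2*x^3*y^2 - x^3*z^2 - x*y^4 - x*y^2*z^2 - 5*x^2*y*z + 5*x^3 + 5*x*y^2 + 2*x*z^2 - y*z - 5*x
trace(b a b a b a b a) = trace(b a b a)*trace(b a b a) - trace(1)   [split at repeated b] = z^4 - 4*z^2 + 2
trace(b a b a b a b) = trace(b)*trace(a b a b a b) - trace(a b a b a) = y*z^3 - x*z^2 - 2*y*z + x
trace(b a b a^2 b a b a) = trace(a)*trace(b a b a b a b a) - trace(b a b a b a b) = x*z^4 - y*z^3 - 3*x*z^2 + 2*y*z + x
trace(a b a^2 b a) = trace(a)*trace(b a^2 b a) - trace(b a^2 b) = x^2*z^2 - 2*x*y*z + y^2 - 2
trace(b a b a^2 b a b) = trace(b)*trace(a b a^2 b a b) - trace(a b a^2 b a) = x*y*z^3 - x^2*z^2 - y^2*z^2 + 2
trace(b a^2 b a b a^2 b a) = trace(a)*trace(b a b a^2 b a b a) - trace(b a b a^2 b a b) = x^2*z^4 - 2*x*y*z^3 - 2*x^2*z^2 + y^2*z^2 + 2*x*y*z + x^2 - 2
trace(a^2 b a b a^2 b a^-1 b) = trace(b a^2 b a b a^2 b)*trace(a) - trace(b a^2 b a b a^2 b a) = x^3*y*z^3 - x^4*z^2 - 2*x^2*y^2*z^2 - x^2*z^4 + x*y^3*z + 2*x*y*z^3 + x^4 + x^2*y^2 + 4*x^2*z^2 - y^2*z^2 - 4*x*y*z - 4*x^2 + 2
trace(b a^2 b a^-1 b^-1 a^2 b a) = trace(a^2 b a b a^2 b a^-1)*trace(b) - trace(a^2 b a b a^2 b a^-1 b) = -x^3*y*z^3 + x^4*z^2 + 2*x^2*y^2*z^2 + x^2*z^4 - x*y^3*z - x*y*z^3 - x^4 - x^2*y^2 - 4*x^2*z^2 + 2*x*y*z + 4*x^2 + y^2 - 2
trace(b^-1 a^2 b a^-1 b a^2 b a^-1) = trace(b a^2 b a^-1 b^-1 a^2 b)*trace(a) - trace(b a^2 b a^-1 b^-1 a^2 b a) = -x^4*y^2*z^2 + 2*x^5*y*z + 2*x^3*y^3*z + 2*x^3*y*z^3 - x^6 - 2*x^4*y^2 - 2*x^4*z^2 - x^2*y^4 - 3*x^2*y^2*z^2 - x^2*z^4 - 5*x^3*y*z + x*y^3*z + x*y*z^3 + 6*x^4 + 6*x^2*y^2 + 6*x^2*z^2 - 3*x*y*z - 9*x^2 - y^2 + 2
trace(b a^4 b a) = trace(a)*trace(b a b a^3) - trace(b a b a^2) = x^3*z^2 - x^2*y*z - x^3 - 2*x*z^2 + y*z + 3*x
trace(a^2 b a^-1 b a^2) = trace(b a^4 b)*trace(a) - trace(b a^4 b a) = x^4*y*z - x^5 - x^3*y^2 - x^3*z^2 - x^2*y*z + 5*x^3 + x*y^2 + 2*x*z^2 - y*z - 5*x
trace(b a^2 b a^-2 b^-1 a^2 b a^-1) = trace(b^-1 a^2 b a^-1 b a^2 b a^-1)*trace(a) - trace(b^-1 a^2 b a^-1 b a^2 b) = -x^5*y^2*z^2 + 2*x^6*y*z + 2*x^4*y^3*z + 2*x^4*y*z^3 - x^7 - 2*x^5*y^2 - 2*x^5*z^2 - x^3*y^4 - 3*x^3*y^2*z^2 - x^3*z^4 - 6*x^4*y*z + x^2*y^3*z + x^2*y*z^3 + 7*x^5 + 7*x^3*y^2 + 7*x^3*z^2 - 2*x^2*y*z - 14*x^3 - 2*x*y^2 - 2*x*z^2 + y*z + 7*x
trace(b a^2 b a^-2 b^-1 a^2 b) = trace(a^-1 b^-1 a^2 b^2 a^2 b)*trace(a) - trace(a^-1 b^-1 a^2 b^2 a^2 b a) = -x^4*y^2*z^2 + 2*x^5*y*z + 2*x^3*y^3*z + x^3*y*z^3 - x^6 - 2*x^4*y^2 - x^4*z^2 - x^2*y^4 - x^2*y^2*z^2 - 6*x^3*y*z + 6*x^4 + 6*x^2*y^2 + 2*x^2*z^2 + x*y*z - 9*x^2 - y^2 + 2
trace(a b a^-2 b a^2 b a^-2 b^-1 a) = trace(b a^2 b a^-2 b^-1 a^2 b a^-1)*trace(a) - trace(b a^2 b a^-2 b^-1 a^2 b) = -x^6*y^2*z^2 + 2*x^7*y*z + 2*x^5*y^3*z + 2*x^5*y*z^3 - x^8 - 2*x^6*y^2 - 2*x^6*z^2 - x^4*y^4 - 2*x^4*y^2*z^2 - x^4*z^4 - 8*x^5*y*z - x^3*y^3*z + 8*x^6 + 9*x^4*y^2 + 8*x^4*z^2 + x^2*y^4 + x^2*y^2*z^2 + 4*x^3*y*z - 20*x^4 - 8*x^2*y^2 - 4*x^2*z^2 + 16*x^2 + y^2 - 2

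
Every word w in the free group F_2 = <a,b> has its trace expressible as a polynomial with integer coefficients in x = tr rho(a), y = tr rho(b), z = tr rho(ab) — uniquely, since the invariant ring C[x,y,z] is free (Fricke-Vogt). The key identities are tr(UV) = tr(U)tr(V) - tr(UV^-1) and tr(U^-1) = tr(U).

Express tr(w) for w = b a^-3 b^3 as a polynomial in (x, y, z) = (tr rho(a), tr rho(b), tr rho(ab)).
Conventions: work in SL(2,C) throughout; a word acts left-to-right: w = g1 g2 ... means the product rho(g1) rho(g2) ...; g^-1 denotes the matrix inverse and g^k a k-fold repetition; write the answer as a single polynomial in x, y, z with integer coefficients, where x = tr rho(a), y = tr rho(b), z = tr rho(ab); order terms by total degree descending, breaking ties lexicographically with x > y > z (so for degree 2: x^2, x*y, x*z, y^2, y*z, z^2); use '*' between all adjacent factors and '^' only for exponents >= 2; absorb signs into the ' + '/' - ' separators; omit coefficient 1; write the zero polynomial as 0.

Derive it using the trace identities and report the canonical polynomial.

x^3*y^4 - x^2*y^3*z - 3*x^3*y^2 - 2*x*y^4 + 2*x^2*y*z + y^3*z + x^3 + 7*x*y^2 - 2*y*z - 3*x

trace(b^2) = trace(b) trace(b) - trace(1)  (reduce the b square) = y^2 - 2
apply: trace(b^3) = trace(b) trace(b^2) - trace(b)  (reduce the b square) = y^3 - 3*y
trace(b^4) = trace(b) trace(b^3) - trace(b^2)  (reduce the b square) = y^4 - 4*y^2 + 2
use: trace(a b^2) = trace(b) trace(a b) - trace(a)  (reduce the b square) = y*z - x
trace(b^2 a b) = trace(b) trace(a b^2) - trace(a b)  (reduce the b square) = y^2*z - x*y - z
trace(b^4 a) = trace(b) trace(b^2 a b) - trace(b^2 a)  (reduce the b square) = y^3*z - x*y^2 - 2*y*z + x
apply: trace(b^4 a^-1) = trace(b^4) trace(a) - trace(b^4 a)  (eliminate a^-1) = x*y^4 - y^3*z - 3*x*y^2 + 2*y*z + x
trace(a^-1 b^4 a^-1) = trace(b^4 a^-1) trace(a) - trace(b^4)  (eliminate a^-1) = x^2*y^4 - x*y^3*z - 3*x^2*y^2 - y^4 + 2*x*y*z + x^2 + 4*y^2 - 2
trace(b a^-3 b^3) = trace(a^-1 b^4 a^-1) trace(a) - trace(a^-1 b^4)  (eliminate a^-1) = x^3*y^4 - x^2*y^3*z - 3*x^3*y^2 - 2*x*y^4 + 2*x^2*y*z + y^3*z + x^3 + 7*x*y^2 - 2*y*z - 3*x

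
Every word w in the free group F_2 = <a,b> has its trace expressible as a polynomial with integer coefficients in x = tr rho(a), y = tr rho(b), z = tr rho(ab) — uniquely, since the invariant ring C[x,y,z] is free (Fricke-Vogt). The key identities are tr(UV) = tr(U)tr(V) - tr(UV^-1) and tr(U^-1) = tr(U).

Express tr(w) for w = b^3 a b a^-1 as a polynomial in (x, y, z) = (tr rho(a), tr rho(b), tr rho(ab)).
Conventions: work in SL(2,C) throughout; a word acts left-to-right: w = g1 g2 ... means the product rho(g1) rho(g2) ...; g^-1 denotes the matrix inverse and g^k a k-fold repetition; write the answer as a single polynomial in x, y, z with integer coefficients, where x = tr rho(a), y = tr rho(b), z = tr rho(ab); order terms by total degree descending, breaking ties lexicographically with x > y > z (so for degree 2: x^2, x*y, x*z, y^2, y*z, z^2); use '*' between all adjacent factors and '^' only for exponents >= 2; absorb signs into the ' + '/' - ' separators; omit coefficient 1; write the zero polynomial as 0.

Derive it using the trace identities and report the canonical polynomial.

x*y^3*z - x^2*y^2 - y^2*z^2 - x*y*z + x^2 + y^2 + z^2 - 2

trace(a b^2) = trace(b)*trace(a b) - trace(a)   [square of b] = y*z - x
apply: trace(b a b^2) = trace(b)*trace(a b^2) - trace(a b)   [square of b] = y^2*z - x*y - z
use: trace(b^3 a b) = trace(b)*trace(b a b^2) - trace(b a b)   [square of b] = y^3*z - x*y^2 - 2*y*z + x
trace(a b a b) = trace(b a)*trace(b a) - trace(1)   [split at a repeated b] = z^2 - 2
use: trace(a b a) = trace(a)*trace(b a) - trace(b)   [square of a] = x*z - y
trace(a b a b^2) = trace(b)*trace(a b a b) - trace(a b a)   [square of b] = y*z^2 - x*z - y
apply: trace(b^3 a b a) = trace(b)*trace(a b a b^2) - trace(a b a b)   [square of b] = y^2*z^2 - x*y*z - y^2 - z^2 + 2
trace(b^3 a b a^-1) = trace(b^3 a b)*trace(a) - trace(b^3 a b a)   [inverse elimination on a] = x*y^3*z - x^2*y^2 - y^2*z^2 - x*y*z + x^2 + y^2 + z^2 - 2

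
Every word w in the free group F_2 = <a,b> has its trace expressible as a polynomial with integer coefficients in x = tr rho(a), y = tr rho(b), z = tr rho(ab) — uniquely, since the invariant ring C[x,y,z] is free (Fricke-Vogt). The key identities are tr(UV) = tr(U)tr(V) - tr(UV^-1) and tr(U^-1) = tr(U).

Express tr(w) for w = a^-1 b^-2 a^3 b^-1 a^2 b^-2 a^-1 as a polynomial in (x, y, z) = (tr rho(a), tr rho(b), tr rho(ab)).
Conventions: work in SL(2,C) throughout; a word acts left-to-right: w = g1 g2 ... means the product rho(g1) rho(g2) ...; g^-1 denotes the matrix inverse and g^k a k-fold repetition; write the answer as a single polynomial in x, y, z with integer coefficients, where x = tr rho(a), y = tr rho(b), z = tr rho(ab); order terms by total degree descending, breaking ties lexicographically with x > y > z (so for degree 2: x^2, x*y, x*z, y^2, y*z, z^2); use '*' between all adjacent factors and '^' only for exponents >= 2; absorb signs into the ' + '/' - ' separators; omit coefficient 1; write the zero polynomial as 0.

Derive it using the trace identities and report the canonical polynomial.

x^6*y^4*z - x^7*y^3 - x^5*y^5 - 2*x^5*y^3*z^2 + x^6*y^2*z - x^4*y^4*z + x^4*y^2*z^3 + 6*x^5*y^3 + 3*x^3*y^5 + 3*x^3*y^3*z^2 - 5*x^4*y^2*z - 2*x^2*y^4*z - x^2*y^2*z^3 - 12*x^3*y^3 - 2*x*y^5 + 8*x^2*y^2*z + y^4*z + 2*x^3*y + 8*x*y^3 - x*y*z^2 - x^2*z - 3*y^2*z - 4*x*y + z

apply: tr(a^2) = tr(a) tr(a) - tr(1)  (reduce the a square) = x^2 - 2
tr(a^3) = tr(a) tr(a^2) - tr(a)  (reduce the a square) = x^3 - 3*x
tr(a b a) = tr(a) tr(b a) - tr(b)  (reduce the a square) = x*z - y
use: tr(a^3 b) = tr(a) tr(a b a) - tr(a b)  (reduce the a square) = x^2*z - x*y - z
apply: tr(b^-1 a^3) = tr(a^3) tr(b) - tr(a^3 b)  (eliminate b^-1) = x^3*y - x^2*z - 2*x*y + z
tr(b^-2 a^3) = tr(b^-1 a^3) tr(b) - tr(b^-1 a^3 b)  (eliminate b^-1) = x^3*y^2 - x^2*y*z - x^3 - 2*x*y^2 + y*z + 3*x
tr(b^-2 a^3 b^-1) = tr(b^-2 a^3) tr(b) - tr(b^-2 a^3 b)  (eliminate b^-1) = x^3*y^3 - x^2*y^2*z - 2*x^3*y - 2*x*y^3 + x^2*z + y^2*z + 5*x*y - z
tr(a^2 b a^2) = tr(a) tr(a^2 b a) - tr(a^2 b)  (reduce the a square) = x^3*z - x^2*y - 2*x*z + y
tr(b a b a) = tr(b a) tr(b a) - tr(1)  (split on b) = z^2 - 2
tr(b a b) = tr(b) tr(a b) - tr(a)  (reduce the b square) = y*z - x
tr(b a^2 b a) = tr(a) tr(b a b a) - tr(b a b)  (reduce the a square) = x*z^2 - y*z - x
tr(b^2) = tr(b) tr(b) - tr(1)  (reduce the b square) = y^2 - 2
use: tr(b a^2 b) = tr(a) tr(b^2 a) - tr(b^2)  (reduce the a square) = x*y*z - x^2 - y^2 + 2
tr(a^2 b a^2 b) = tr(a) tr(b a^2 b a) - tr(b a^2 b)  (reduce the a square) = x^2*z^2 - 2*x*y*z + y^2 - 2
tr(a^2 b^-1 a^2 b) = tr(a^2 b a^2) tr(b) - tr(a^2 b a^2 b)  (eliminate b^-1) = x^3*y*z - x^2*y^2 - x^2*z^2 + 2
tr(b^2 a^3) = tr(b) tr(a^3 b) - tr(a^3)  (reduce the b square) = x^2*y*z - x^3 - x*y^2 - y*z + 3*x
apply: tr(a^2 b^2 a^2) = tr(a) tr(b^2 a^3) - tr(b^2 a^2)  (reduce the a square) = x^3*y*z - x^4 - x^2*y^2 - 2*x*y*z + 4*x^2 + y^2 - 2
apply: tr(a^2 b^2 a^3) = tr(a) tr(a^2 b^2 a^2) - tr(a^2 b^2 a)  (reduce the a square) = x^4*y*z - x^5 - x^3*y^2 - 3*x^2*y*z + 5*x^3 + 2*x*y^2 + y*z - 5*x
tr(a^3 b a b) = tr(a) tr(b a b a^2) - tr(b a b a)  (reduce the a square) = x^2*z^2 - x*y*z - x^2 - z^2 + 2
tr(b^2 a^3 b a) = tr(b) tr(a^3 b a b) - tr(a^3 b a)  (reduce the b square) = x^2*y*z^2 - x^3*z - x*y^2*z - y*z^2 + 2*x*z + y
tr(b^3 a^2) = tr(b) tr(a^2 b^2) - tr(a^2 b)  (reduce the b square) = x*y^2*z - x^2*y - y^3 - x*z + 3*y
tr(b^3 a) = tr(b) tr(a b^2) - tr(a b)  (reduce the b square) = y^2*z - x*y - z
apply: tr(b^2 a^3 b) = tr(a) tr(b^3 a^2) - tr(b^3 a)  (reduce the a square) = x^2*y^2*z - x^3*y - x*y^3 - x^2*z - y^2*z + 4*x*y + z
apply: tr(a^2 b^2 a^3 b) = tr(a) tr(b^2 a^3 b a) - tr(b^2 a^3 b)  (reduce the a square) = x^3*y*z^2 - x^4*z - 2*x^2*y^2*z + x^3*y + x*y^3 - x*y*z^2 + 3*x^2*z + y^2*z - 3*x*y - z
tr(b a^3 b^-1 a^2 b) = tr(a^2 b^2 a^3) tr(b) - tr(a^2 b^2 a^3 b)  (eliminate b^-1) = x^4*y^2*z - x^5*y - x^3*y^3 - x^3*y*z^2 + x^4*z - x^2*y^2*z + 4*x^3*y + x*y^3 + x*y*z^2 - 3*x^2*z - 2*x*y + z
use: tr(a^2 b a b a^2) = tr(a) tr(a^2 b a b a) - tr(a^2 b a b)  (reduce the a square) = x^3*z^2 - x^2*y*z - x^3 - 2*x*z^2 + y*z + 3*x
use: tr(a^2 b a b a^3) = tr(a) tr(a^2 b a b a^2) - tr(a^2 b a b a)  (reduce the a square) = x^4*z^2 - x^3*y*z - x^4 - 3*x^2*z^2 + 2*x*y*z + 4*x^2 + z^2 - 2
tr(b a b a b a) = tr(a b) tr(a b a b) - tr(a^-1 b^-1)  (split on a) = z^3 - 3*z
tr(b a b a b) = tr(b) tr(a b a b) - tr(a b a)  (reduce the b square) = y*z^2 - x*z - y
use: tr(b a b a^2 b a) = tr(a) tr(b a b a b a) - tr(b a b a b)  (reduce the a square) = x*z^3 - y*z^2 - 2*x*z + y
apply: tr(b a b a^2 b) = tr(a) tr(b^2 a b a) - tr(b^2 a b)  (reduce the a square) = x*y*z^2 - x^2*z - y^2*z + z
apply: tr(a b a^2 b a b a) = tr(a) tr(b a b a^2 b a) - tr(b a b a^2 b)  (reduce the a square) = x^2*z^3 - 2*x*y*z^2 - x^2*z + y^2*z + x*y - z
apply: tr(a^2 b a b a^3 b) = tr(a) tr(a b a^2 b a b a) - tr(a b a^2 b a b)  (reduce the a square) = x^3*z^3 - 2*x^2*y*z^2 - x^3*z + x*y^2*z - x*z^3 + x^2*y + y*z^2 + x*z - y
apply: tr(b a^3 b^-1 a^2 b a) = tr(a^2 b a b a^3) tr(b) - tr(a^2 b a b a^3 b)  (eliminate b^-1) = x^4*y*z^2 - x^3*y^2*z - x^3*z^3 - x^4*y - x^2*y*z^2 + x^3*z + x*y^2*z + x*z^3 + 3*x^2*y - x*z - y
use: tr(a^3 b^-1 a^2 b a^-1 b) = tr(b a^3 b^-1 a^2 b) tr(a) - tr(b a^3 b^-1 a^2 b a)  (eliminate a^-1) = x^5*y^2*z - x^6*y - x^4*y^3 - 2*x^4*y*z^2 + x^5*z + x^3*z^3 + 5*x^4*y + x^2*y^3 + 2*x^2*y*z^2 - 4*x^3*z - x*y^2*z - x*z^3 - 5*x^2*y + 2*x*z + y
tr(a^-1 b^-1 a^3 b^-1 a^2 b) = tr(a^3 b^-1 a^2 b a^-1) tr(b) - tr(a^3 b^-1 a^2 b a^-1 b)  (eliminate b^-1) = -x^5*y^2*z + x^6*y + x^4*y^3 + 2*x^4*y*z^2 - x^5*z + x^3*y^2*z - x^3*z^3 - 5*x^4*y - 2*x^2*y^3 - 3*x^2*y*z^2 + 4*x^3*z + x*y^2*z + x*z^3 + 5*x^2*y - 2*x*z + y
tr(a^4) = tr(a) tr(a^3) - tr(a^2)  (reduce the a square) = x^4 - 4*x^2 + 2
use: tr(a^5) = tr(a) tr(a^4) - tr(a^3)  (reduce the a square) = x^5 - 5*x^3 + 5*x
tr(a^5 b) = tr(a) tr(a^3 b a) - tr(a^3 b)  (reduce the a square) = x^4*z - x^3*y - 3*x^2*z + 2*x*y + z
apply: tr(a^3 b^-1 a^2) = tr(a^5) tr(b) - tr(a^5 b)  (eliminate b^-1) = x^5*y - x^4*z - 4*x^3*y + 3*x^2*z + 3*x*y - z
tr(a^3 b^-1 a^2 b a^-2 b^-1) = tr(a^-1 b^-1 a^3 b^-1 a^2 b) tr(a) - tr(a^-1 b^-1 a^3 b^-1 a^2 b a)  (eliminate a^-1) = -x^6*y^2*z + x^7*y + x^5*y^3 + 2*x^5*y*z^2 - x^6*z + x^4*y^2*z - x^4*z^3 - 6*x^5*y - 2*x^3*y^3 - 3*x^3*y*z^2 + 5*x^4*z + x^2*y^2*z + x^2*z^3 + 9*x^3*y - 5*x^2*z - 2*x*y + z
apply: tr(a b^-1 a^2 b) = tr(a^2 b a) tr(b) - tr(a^2 b a b)  (eliminate b^-1) = x^2*y*z - x*y^2 - x*z^2 + x
tr(a^-2 b^-2 a^3 b^-1 a^2 b) = tr(a^3 b^-1 a^2 b a^-2 b^-1) tr(b) - tr(a^3 b^-1 a^2 b a^-2)  (eliminate b^-1) = -x^6*y^3*z + x^7*y^2 + x^5*y^4 + 2*x^5*y^2*z^2 - x^6*y*z + x^4*y^3*z - x^4*y*z^3 - 6*x^5*y^2 - 2*x^3*y^4 - 3*x^3*y^2*z^2 + 5*x^4*y*z + x^2*y^3*z + x^2*y*z^3 + 9*x^3*y^2 - 6*x^2*y*z - x*y^2 + x*z^2 + y*z - x
use: tr(b^-1 a^-2 b^-2 a^3 b^-1 a^2) = tr(a^-2 b^-2 a^3 b^-1 a^2) tr(b) - tr(a^-2 b^-2 a^3 b^-1 a^2 b)  (eliminate b^-1) = x^6*y^3*z - x^7*y^2 - x^5*y^4 - 2*x^5*y^2*z^2 + x^6*y*z - x^4*y^3*z + x^4*y*z^3 + 6*x^5*y^2 + 3*x^3*y^4 + 3*x^3*y^2*z^2 - 5*x^4*y*z - 2*x^2*y^3*z - x^2*y*z^3 - 11*x^3*y^2 - 2*x*y^4 + 7*x^2*y*z + y^3*z + 6*x*y^2 - x*z^2 - 2*y*z + x
use: tr(a^-1 b^-2 a^3 b^-1 a^2 b^-2 a^-1) = tr(b^-1 a^-2 b^-2 a^3 b^-1 a^2) tr(b) - tr(b^-1 a^-2 b^-2 a^3 b^-1 a^2 b)  (eliminate b^-1) = x^6*y^4*z - x^7*y^3 - x^5*y^5 - 2*x^5*y^3*z^2 + x^6*y^2*z - x^4*y^4*z + x^4*y^2*z^3 + 6*x^5*y^3 + 3*x^3*y^5 + 3*x^3*y^3*z^2 - 5*x^4*y^2*z - 2*x^2*y^4*z - x^2*y^2*z^3 - 12*x^3*y^3 - 2*x*y^5 + 8*x^2*y^2*z + y^4*z + 2*x^3*y + 8*x*y^3 - x*y*z^2 - x^2*z - 3*y^2*z - 4*x*y + z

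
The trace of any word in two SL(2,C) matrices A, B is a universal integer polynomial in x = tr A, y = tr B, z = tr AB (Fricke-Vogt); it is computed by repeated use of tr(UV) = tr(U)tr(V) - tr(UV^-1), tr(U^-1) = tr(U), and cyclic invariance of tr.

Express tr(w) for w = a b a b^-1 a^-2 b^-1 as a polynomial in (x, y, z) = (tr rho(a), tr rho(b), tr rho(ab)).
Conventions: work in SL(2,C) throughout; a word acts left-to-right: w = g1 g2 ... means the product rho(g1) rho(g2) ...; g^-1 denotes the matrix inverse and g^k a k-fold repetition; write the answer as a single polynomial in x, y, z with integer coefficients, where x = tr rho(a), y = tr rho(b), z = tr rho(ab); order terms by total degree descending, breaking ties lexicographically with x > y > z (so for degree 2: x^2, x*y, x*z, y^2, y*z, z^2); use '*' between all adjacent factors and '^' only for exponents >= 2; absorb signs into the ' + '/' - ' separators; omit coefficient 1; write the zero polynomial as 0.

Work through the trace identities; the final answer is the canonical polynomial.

trace(b a b) = trace(b) * trace(a b) - trace(a) = y*z - x
trace(b a b a) = trace(b a) * trace(b a) - trace(1)   [split at repeated b] = z^2 - 2
trace(a^-1 b a b) = trace(b a b) * trace(a) - trace(b a b a) = x*y*z - x^2 - z^2 + 2
trace(b a b^-1 a^-1) = trace(a^-1 b a) * trace(b) - trace(a^-1 b a b) = -x*y*z + x^2 + y^2 + z^2 - 2
trace(a b a) = trace(a) * trace(b a) - trace(b) = x*z - y
trace(b a b a b) = trace(b) * trace(a b a b) - trace(a b a) = y*z^2 - x*z - y
trace(b a b a b a) = trace(b a b a) * trace(b a) - trace(a b)   [split at repeated b] = z^3 - 3*z
trace(b a b a b a^-1) = trace(b a b a b) * trace(a) - trace(b a b a b a) = x*y*z^2 - x^2*z - z^3 - x*y + 3*z
trace(a^-2 b a b a b) = trace(b a b a b a^-1) * trace(a) - trace(b a b a b) = x^2*y*z^2 - x^3*z - x*z^3 - x^2*y - y*z^2 + 4*x*z + y
trace(a b a b^-1 a^-2 b) = trace(a^-2 b a b a) * trace(b) - trace(a^-2 b a b a b) = -x^2*y*z^2 + x^3*z + x*y^2*z + x*z^3 - 4*x*z + y
trace(a b a b^-1 a^-2 b^-1) = trace(a b a b^-1 a^-2) * trace(b) - trace(a b a b^-1 a^-2 b) = x^2*y*z^2 - x^3*z - 2*x*y^2*z - x*z^3 + x^2*y + y^3 + y*z^2 + 4*x*z - 3*y

x^2*y*z^2 - x^3*z - 2*x*y^2*z - x*z^3 + x^2*y + y^3 + y*z^2 + 4*x*z - 3*y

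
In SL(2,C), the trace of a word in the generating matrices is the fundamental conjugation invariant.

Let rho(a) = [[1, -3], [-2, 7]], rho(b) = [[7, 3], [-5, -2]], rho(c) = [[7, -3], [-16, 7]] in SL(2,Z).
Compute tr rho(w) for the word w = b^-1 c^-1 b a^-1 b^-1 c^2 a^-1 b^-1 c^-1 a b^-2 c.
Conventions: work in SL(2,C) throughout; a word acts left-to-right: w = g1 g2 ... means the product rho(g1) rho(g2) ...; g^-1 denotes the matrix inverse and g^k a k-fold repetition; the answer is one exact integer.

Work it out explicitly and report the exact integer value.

-2782942

rho(b^-1) = [[-2, -3], [5, 7]]
... * rho(c^-1) = [[7, 3], [16, 7]]  ->  [[-62, -27], [147, 64]]
... * rho(b) = [[7, 3], [-5, -2]]  ->  [[-299, -132], [709, 313]]
... * rho(a^-1) = [[7, 3], [2, 1]]  ->  [[-2357, -1029], [5589, 2440]]
... * rho(b^-1) = [[-2, -3], [5, 7]]  ->  [[-431, -132], [1022, 313]]
... * rho(c) = [[7, -3], [-16, 7]]  ->  [[-905, 369], [2146, -875]]
... * rho(c) = [[7, -3], [-16, 7]]  ->  [[-12239, 5298], [29022, -12563]]
... * rho(a^-1) = [[7, 3], [2, 1]]  ->  [[-75077, -31419], [178028, 74503]]
... * rho(b^-1) = [[-2, -3], [5, 7]]  ->  [[-6941, 5298], [16459, -12563]]
... * rho(c^-1) = [[7, 3], [16, 7]]  ->  [[36181, 16263], [-85795, -38564]]
... * rho(a) = [[1, -3], [-2, 7]]  ->  [[3655, 5298], [-8667, -12563]]
... * rho(b^-1) = [[-2, -3], [5, 7]]  ->  [[19180, 26121], [-45481, -61940]]
... * rho(b^-1) = [[-2, -3], [5, 7]]  ->  [[92245, 125307], [-218738, -297137]]
... * rho(c) = [[7, -3], [-16, 7]]  ->  [[-1359197, 600414], [3223026, -1423745]]
tr = -1359197 + -1423745 = -2782942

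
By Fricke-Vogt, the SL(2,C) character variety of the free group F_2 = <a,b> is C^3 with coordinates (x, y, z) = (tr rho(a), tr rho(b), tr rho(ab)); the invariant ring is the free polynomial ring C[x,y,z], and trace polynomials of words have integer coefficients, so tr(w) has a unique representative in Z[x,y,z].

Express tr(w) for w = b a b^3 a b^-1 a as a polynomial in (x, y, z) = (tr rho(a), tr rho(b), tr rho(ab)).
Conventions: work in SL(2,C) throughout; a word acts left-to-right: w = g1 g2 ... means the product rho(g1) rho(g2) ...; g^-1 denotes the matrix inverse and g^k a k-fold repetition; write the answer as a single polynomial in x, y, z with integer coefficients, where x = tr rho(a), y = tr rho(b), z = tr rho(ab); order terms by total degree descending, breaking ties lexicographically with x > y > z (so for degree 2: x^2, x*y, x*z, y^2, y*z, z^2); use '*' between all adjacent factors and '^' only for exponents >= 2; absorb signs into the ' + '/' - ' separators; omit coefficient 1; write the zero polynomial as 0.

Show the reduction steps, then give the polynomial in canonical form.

so trace(a b a b) = trace(a b) * trace(a b) - trace(1)  (split on a) = z^2 - 2
reduce: trace(a b a) = trace(a) * trace(b a) - trace(b)  (reduce the a square) = x*z - y
trace(b a b^2 a) = trace(b) * trace(a b a b) - trace(a b a)  (reduce the b square) = y*z^2 - x*z - y
reduce: trace(b a b) = trace(b) * trace(a b) - trace(a)  (reduce the b square) = y*z - x
trace(b a b^2) = trace(b) * trace(b a b) - trace(b a)  (reduce the b square) = y^2*z - x*y - z
trace(a^2 b a b^2) = trace(a) * trace(b a b^2 a) - trace(b a b^2)  (reduce the a square) = x*y*z^2 - x^2*z - y^2*z + z
trace(a^2 b a b) = trace(a) * trace(b a b a) - trace(b a b)  (reduce the a square) = x*z^2 - y*z - x
trace(a b a b^3 a) = trace(b) * trace(a^2 b a b^2) - trace(a^2 b a b)  (reduce the b square) = x*y^2*z^2 - x^2*y*z - y^3*z - x*z^2 + 2*y*z + x
reduce: trace(a b a b a b) = trace(b a b a) * trace(b a) - trace(a b)  (split on b) = z^3 - 3*z
so trace(a b a b a b^2) = trace(b) * trace(a b a b a b) - trace(a b a b a)  (reduce the b square) = y*z^3 - x*z^2 - 2*y*z + x
so trace(a b a b^3 a b) = trace(b) * trace(a b a b a b^2) - trace(a b a b a b)  (reduce the b square) = y^2*z^3 - x*y*z^2 - 2*y^2*z - z^3 + x*y + 3*z
reduce: trace(b a b^3 a b^-1 a) = trace(a b a b^3 a) * trace(b) - trace(a b a b^3 a b)  (eliminate b^-1) = x*y^3*z^2 - x^2*y^2*z - y^4*z - y^2*z^3 + 4*y^2*z + z^3 - 3*z

x*y^3*z^2 - x^2*y^2*z - y^4*z - y^2*z^3 + 4*y^2*z + z^3 - 3*z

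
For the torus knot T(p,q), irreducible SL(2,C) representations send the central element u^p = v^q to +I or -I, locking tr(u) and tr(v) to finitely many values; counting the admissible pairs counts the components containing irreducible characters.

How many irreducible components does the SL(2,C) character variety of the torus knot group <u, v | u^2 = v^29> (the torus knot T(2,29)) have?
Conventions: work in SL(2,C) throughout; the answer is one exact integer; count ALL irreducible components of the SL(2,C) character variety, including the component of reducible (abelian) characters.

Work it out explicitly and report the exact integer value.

15

Gamma = < u, v | u^2 = v^29 > (torus knot T(2,29)); the central element u^2 = v^29 acts as +I or -I in any irreducible SL(2,C) representation.
So on each irreducible component the traces are pinned: tr(u) = 2*cos(pi*alpha/2) with 1 <= alpha <= 1, tr(v) = 2*cos(pi*beta/29) with 1 <= beta <= 28.
Consistency of u^2 = (-1)^alpha I with v^29 = (-1)^beta I forces alpha = beta (mod 2).
Enumerate parity-matched pairs: 1*14 odd-odd plus 0*14 even-even gives 14.
Total: 14 irreducible-character components + 1 reducible (abelian) component = 15.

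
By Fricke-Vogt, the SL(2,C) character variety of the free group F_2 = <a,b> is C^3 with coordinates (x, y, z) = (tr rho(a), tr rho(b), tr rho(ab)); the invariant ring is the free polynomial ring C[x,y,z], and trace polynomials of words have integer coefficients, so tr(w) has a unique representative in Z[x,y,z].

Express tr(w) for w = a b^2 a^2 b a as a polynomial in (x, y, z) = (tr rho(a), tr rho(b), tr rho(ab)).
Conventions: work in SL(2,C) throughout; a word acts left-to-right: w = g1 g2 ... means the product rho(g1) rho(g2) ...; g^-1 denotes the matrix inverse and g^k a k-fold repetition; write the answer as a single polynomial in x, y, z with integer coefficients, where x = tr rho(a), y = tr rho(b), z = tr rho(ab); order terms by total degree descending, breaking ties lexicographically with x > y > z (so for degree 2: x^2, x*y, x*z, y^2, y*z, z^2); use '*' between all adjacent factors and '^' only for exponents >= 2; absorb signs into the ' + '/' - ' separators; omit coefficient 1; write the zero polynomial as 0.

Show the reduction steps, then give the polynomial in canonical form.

x^2*y*z^2 - x^3*z - 2*x*y^2*z + x^2*y + y^3 + 2*x*z - 3*y

trace(b a b a) = trace(a b)*trace(a b) - trace(1) = z^2 - 2
trace(b a b) = trace(b)*trace(a b) - trace(a) = y*z - x
trace(a b a^2 b) = trace(a)*trace(b a b a) - trace(b a b) = x*z^2 - y*z - x
trace(b a^2) = trace(a)*trace(b a) - trace(b) = x*z - y
trace(a b a^2) = trace(a)*trace(b a^2) - trace(b a) = x^2*z - x*y - z
trace(b a^2 b^2 a) = trace(b)*trace(a b a^2 b) - trace(a b a^2) = x*y*z^2 - x^2*z - y^2*z + z
trace(b^2) = trace(b)*trace(b) - trace(1) = y^2 - 2
trace(b a^2 b) = trace(a)*trace(b^2 a) - trace(b^2) = x*y*z - x^2 - y^2 + 2
trace(b a^2 b^2) = trace(b)*trace(b a^2 b) - trace(b a^2) = x*y^2*z - x^2*y - y^3 - x*z + 3*y
trace(a b^2 a^2 b a) = trace(a)*trace(b a^2 b^2 a) - trace(b a^2 b^2) = x^2*y*z^2 - x^3*z - 2*x*y^2*z + x^2*y + y^3 + 2*x*z - 3*y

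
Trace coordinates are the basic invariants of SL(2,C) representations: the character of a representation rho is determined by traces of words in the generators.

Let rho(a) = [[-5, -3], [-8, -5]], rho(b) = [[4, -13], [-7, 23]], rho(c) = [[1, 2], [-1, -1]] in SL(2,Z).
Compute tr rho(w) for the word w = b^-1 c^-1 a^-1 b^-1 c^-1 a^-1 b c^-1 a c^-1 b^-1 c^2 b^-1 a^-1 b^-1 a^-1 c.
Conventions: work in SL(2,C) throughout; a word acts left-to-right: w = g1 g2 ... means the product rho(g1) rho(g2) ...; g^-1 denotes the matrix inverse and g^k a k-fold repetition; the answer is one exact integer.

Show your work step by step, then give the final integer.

96239079358

rho(b^-1) = [[23, 13], [7, 4]]
... * rho(c^-1) = [[-1, -2], [1, 1]]  ->  [[-10, -33], [-3, -10]]
... * rho(a^-1) = [[-5, 3], [8, -5]]  ->  [[-214, 135], [-65, 41]]
... * rho(b^-1) = [[23, 13], [7, 4]]  ->  [[-3977, -2242], [-1208, -681]]
... * rho(c^-1) = [[-1, -2], [1, 1]]  ->  [[1735, 5712], [527, 1735]]
... * rho(a^-1) = [[-5, 3], [8, -5]]  ->  [[37021, -23355], [11245, -7094]]
... * rho(b) = [[4, -13], [-7, 23]]  ->  [[311569, -1018438], [94638, -309347]]
... * rho(c^-1) = [[-1, -2], [1, 1]]  ->  [[-1330007, -1641576], [-403985, -498623]]
... * rho(a) = [[-5, -3], [-8, -5]]  ->  [[19782643, 12197901], [6008909, 3705070]]
... * rho(c^-1) = [[-1, -2], [1, 1]]  ->  [[-7584742, -27367385], [-2303839, -8312748]]
... * rho(b^-1) = [[23, 13], [7, 4]]  ->  [[-366020761, -208071186], [-111177533, -63200899]]
... * rho(c) = [[1, 2], [-1, -1]]  ->  [[-157949575, -523970336], [-47976634, -159154167]]
... * rho(c) = [[1, 2], [-1, -1]]  ->  [[366020761, 208071186], [111177533, 63200899]]
... * rho(b^-1) = [[23, 13], [7, 4]]  ->  [[9874975805, 5590554637], [2999489552, 1698111525]]
... * rho(a^-1) = [[-5, 3], [8, -5]]  ->  [[-4650441929, 1672154230], [-1412555560, 507911031]]
... * rho(b^-1) = [[23, 13], [7, 4]]  ->  [[-95255084757, -53767128157], [-28933400663, -16331578156]]
... * rho(a^-1) = [[-5, 3], [8, -5]]  ->  [[46138398529, -16929613486], [14014378067, -5142311209]]
... * rho(c) = [[1, 2], [-1, -1]]  ->  [[63068012015, 109206410544], [19156689276, 33171067343]]
tr = 63068012015 + 33171067343 = 96239079358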